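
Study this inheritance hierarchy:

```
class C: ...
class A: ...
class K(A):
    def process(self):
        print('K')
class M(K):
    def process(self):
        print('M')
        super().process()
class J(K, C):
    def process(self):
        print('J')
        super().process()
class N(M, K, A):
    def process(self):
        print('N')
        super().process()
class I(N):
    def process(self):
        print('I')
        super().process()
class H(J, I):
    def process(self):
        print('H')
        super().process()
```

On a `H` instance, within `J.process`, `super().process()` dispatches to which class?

L[H] = H + merge(L[J], L[I], [J I])
  take J:  [J K A C object] + [I N M K A object] + [J I]
  take I:  [K A C object] + [I N M K A object] + [I]
  take N:  [K A C object] + [N M K A object]
  take M:  [K A C object] + [M K A object]
  take K:  [K A C object] + [K A object]
  take A:  [A C object] + [A object]
  take C:  [C object] + [object]
  take object:  [object] + [object]
MRO: H J I N M K A C object
super() in J.process on a H instance goes to the class after J in H's MRO: I.

I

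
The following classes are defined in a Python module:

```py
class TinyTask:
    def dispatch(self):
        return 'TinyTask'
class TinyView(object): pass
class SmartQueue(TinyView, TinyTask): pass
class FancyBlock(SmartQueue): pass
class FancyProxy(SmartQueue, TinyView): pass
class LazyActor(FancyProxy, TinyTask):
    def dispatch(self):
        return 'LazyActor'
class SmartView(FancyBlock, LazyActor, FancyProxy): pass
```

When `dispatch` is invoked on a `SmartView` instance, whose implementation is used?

L[SmartView] = SmartView + merge(L[FancyBlock], L[LazyActor], L[FancyProxy], [FancyBlock LazyActor FancyProxy])
  take FancyBlock:  [FancyBlock SmartQueue TinyView TinyTask object] + [LazyActor FancyProxy SmartQueue TinyView TinyTask object] + [FancyProxy SmartQueue TinyView TinyTask object] + [FancyBlock LazyActor FancyProxy]
  take LazyActor:  [SmartQueue TinyView TinyTask object] + [LazyActor FancyProxy SmartQueue TinyView TinyTask object] + [FancyProxy SmartQueue TinyView TinyTask object] + [LazyActor FancyProxy]
  take FancyProxy:  [SmartQueue TinyView TinyTask object] + [FancyProxy SmartQueue TinyView TinyTask object] + [FancyProxy SmartQueue TinyView TinyTask object] + [FancyProxy]
  take SmartQueue:  [SmartQueue TinyView TinyTask object] + [SmartQueue TinyView TinyTask object] + [SmartQueue TinyView TinyTask object]
  take TinyView:  [TinyView TinyTask object] + [TinyView TinyTask object] + [TinyView TinyTask object]
  take TinyTask:  [TinyTask object] + [TinyTask object] + [TinyTask object]
  take object:  [object] + [object] + [object]
MRO: SmartView FancyBlock LazyActor FancyProxy SmartQueue TinyView TinyTask object
dispatch is defined in: LazyActor, TinyTask. First along the MRO is LazyActor.

LazyActor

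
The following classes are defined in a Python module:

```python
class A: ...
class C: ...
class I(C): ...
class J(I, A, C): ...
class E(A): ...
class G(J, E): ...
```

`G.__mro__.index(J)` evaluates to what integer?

1

L[G] = G + merge(L[J], L[E], [J E])
  take J:  [J I A C object] + [E A object] + [J E]
  take I:  [I A C object] + [E A object] + [E]
  take E:  [A C object] + [E A object] + [E]
  take A:  [A C object] + [A object]
  take C:  [C object] + [object]
  take object:  [object] + [object]
MRO: G J I E A C object
J sits at index 1.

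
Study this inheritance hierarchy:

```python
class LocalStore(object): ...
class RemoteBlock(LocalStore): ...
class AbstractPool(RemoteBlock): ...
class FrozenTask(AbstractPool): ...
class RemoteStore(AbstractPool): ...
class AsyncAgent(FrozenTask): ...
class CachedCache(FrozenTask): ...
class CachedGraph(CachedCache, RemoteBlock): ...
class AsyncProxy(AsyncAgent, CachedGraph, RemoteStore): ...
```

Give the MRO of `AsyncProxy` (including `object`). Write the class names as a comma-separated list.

AsyncProxy, AsyncAgent, CachedGraph, CachedCache, FrozenTask, RemoteStore, AbstractPool, RemoteBlock, LocalStore, object

L[AsyncProxy] = AsyncProxy + merge(L[AsyncAgent], L[CachedGraph], L[RemoteStore], [AsyncAgent CachedGraph RemoteStore])
  take AsyncAgent:  [AsyncAgent FrozenTask AbstractPool RemoteBlock LocalStore object] + [CachedGraph CachedCache FrozenTask AbstractPool RemoteBlock LocalStore object] + [RemoteStore AbstractPool RemoteBlock LocalStore object] + [AsyncAgent CachedGraph RemoteStore]
  take CachedGraph:  [FrozenTask AbstractPool RemoteBlock LocalStore object] + [CachedGraph CachedCache FrozenTask AbstractPool RemoteBlock LocalStore object] + [RemoteStore AbstractPool RemoteBlock LocalStore object] + [CachedGraph RemoteStore]
  take CachedCache:  [FrozenTask AbstractPool RemoteBlock LocalStore object] + [CachedCache FrozenTask AbstractPool RemoteBlock LocalStore object] + [RemoteStore AbstractPool RemoteBlock LocalStore object] + [RemoteStore]
  take FrozenTask:  [FrozenTask AbstractPool RemoteBlock LocalStore object] + [FrozenTask AbstractPool RemoteBlock LocalStore object] + [RemoteStore AbstractPool RemoteBlock LocalStore object] + [RemoteStore]
  take RemoteStore:  [AbstractPool RemoteBlock LocalStore object] + [AbstractPool RemoteBlock LocalStore object] + [RemoteStore AbstractPool RemoteBlock LocalStore object] + [RemoteStore]
  take AbstractPool:  [AbstractPool RemoteBlock LocalStore object] + [AbstractPool RemoteBlock LocalStore object] + [AbstractPool RemoteBlock LocalStore object]
  take RemoteBlock:  [RemoteBlock LocalStore object] + [RemoteBlock LocalStore object] + [RemoteBlock LocalStore object]
  take LocalStore:  [LocalStore object] + [LocalStore object] + [LocalStore object]
  take object:  [object] + [object] + [object]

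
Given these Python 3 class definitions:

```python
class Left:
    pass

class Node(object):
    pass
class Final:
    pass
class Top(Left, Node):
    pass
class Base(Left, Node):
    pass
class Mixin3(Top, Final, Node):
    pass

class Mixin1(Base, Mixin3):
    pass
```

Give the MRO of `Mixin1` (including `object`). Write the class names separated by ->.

L[Mixin1] = Mixin1 + merge(L[Base], L[Mixin3], [Base Mixin3])
  take Base:  [Base Left Node object] + [Mixin3 Top Left Final Node object] + [Base Mixin3]
  take Mixin3:  [Left Node object] + [Mixin3 Top Left Final Node object] + [Mixin3]
  take Top:  [Left Node object] + [Top Left Final Node object]
  take Left:  [Left Node object] + [Left Final Node object]
  take Final:  [Node object] + [Final Node object]
  take Node:  [Node object] + [Node object]
  take object:  [object] + [object]

Mixin1 -> Base -> Mixin3 -> Top -> Left -> Final -> Node -> object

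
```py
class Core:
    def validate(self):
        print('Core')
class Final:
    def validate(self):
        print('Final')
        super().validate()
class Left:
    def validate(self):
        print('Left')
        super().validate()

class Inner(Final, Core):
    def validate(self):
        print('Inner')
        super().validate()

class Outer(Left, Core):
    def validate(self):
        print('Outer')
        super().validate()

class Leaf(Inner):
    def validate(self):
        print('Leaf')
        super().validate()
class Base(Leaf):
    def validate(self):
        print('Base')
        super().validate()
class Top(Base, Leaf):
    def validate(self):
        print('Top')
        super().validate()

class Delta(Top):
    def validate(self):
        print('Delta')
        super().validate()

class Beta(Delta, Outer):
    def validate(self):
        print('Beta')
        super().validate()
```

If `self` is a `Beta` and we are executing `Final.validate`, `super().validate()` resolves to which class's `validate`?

Outer

L[Beta] = Beta + merge(L[Delta], L[Outer], [Delta Outer])
  take Delta:  [Delta Top Base Leaf Inner Final Core object] + [Outer Left Core object] + [Delta Outer]
  take Top:  [Top Base Leaf Inner Final Core object] + [Outer Left Core object] + [Outer]
  take Base:  [Base Leaf Inner Final Core object] + [Outer Left Core object] + [Outer]
  take Leaf:  [Leaf Inner Final Core object] + [Outer Left Core object] + [Outer]
  take Inner:  [Inner Final Core object] + [Outer Left Core object] + [Outer]
  take Final:  [Final Core object] + [Outer Left Core object] + [Outer]
  take Outer:  [Core object] + [Outer Left Core object] + [Outer]
  take Left:  [Core object] + [Left Core object]
  take Core:  [Core object] + [Core object]
  take object:  [object] + [object]
MRO: Beta Delta Top Base Leaf Inner Final Outer Left Core object
super() in Final.validate on a Beta instance goes to the class after Final in Beta's MRO: Outer.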